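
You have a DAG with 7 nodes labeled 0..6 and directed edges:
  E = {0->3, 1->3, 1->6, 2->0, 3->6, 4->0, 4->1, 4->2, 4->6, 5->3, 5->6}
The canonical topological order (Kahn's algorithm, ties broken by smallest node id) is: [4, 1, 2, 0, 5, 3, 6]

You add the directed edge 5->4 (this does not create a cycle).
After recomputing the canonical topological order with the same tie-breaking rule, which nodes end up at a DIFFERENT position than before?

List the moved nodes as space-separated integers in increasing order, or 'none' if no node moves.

Answer: 0 1 2 4 5

Derivation:
Old toposort: [4, 1, 2, 0, 5, 3, 6]
Added edge 5->4
Recompute Kahn (smallest-id tiebreak):
  initial in-degrees: [2, 1, 1, 3, 1, 0, 4]
  ready (indeg=0): [5]
  pop 5: indeg[3]->2; indeg[4]->0; indeg[6]->3 | ready=[4] | order so far=[5]
  pop 4: indeg[0]->1; indeg[1]->0; indeg[2]->0; indeg[6]->2 | ready=[1, 2] | order so far=[5, 4]
  pop 1: indeg[3]->1; indeg[6]->1 | ready=[2] | order so far=[5, 4, 1]
  pop 2: indeg[0]->0 | ready=[0] | order so far=[5, 4, 1, 2]
  pop 0: indeg[3]->0 | ready=[3] | order so far=[5, 4, 1, 2, 0]
  pop 3: indeg[6]->0 | ready=[6] | order so far=[5, 4, 1, 2, 0, 3]
  pop 6: no out-edges | ready=[] | order so far=[5, 4, 1, 2, 0, 3, 6]
New canonical toposort: [5, 4, 1, 2, 0, 3, 6]
Compare positions:
  Node 0: index 3 -> 4 (moved)
  Node 1: index 1 -> 2 (moved)
  Node 2: index 2 -> 3 (moved)
  Node 3: index 5 -> 5 (same)
  Node 4: index 0 -> 1 (moved)
  Node 5: index 4 -> 0 (moved)
  Node 6: index 6 -> 6 (same)
Nodes that changed position: 0 1 2 4 5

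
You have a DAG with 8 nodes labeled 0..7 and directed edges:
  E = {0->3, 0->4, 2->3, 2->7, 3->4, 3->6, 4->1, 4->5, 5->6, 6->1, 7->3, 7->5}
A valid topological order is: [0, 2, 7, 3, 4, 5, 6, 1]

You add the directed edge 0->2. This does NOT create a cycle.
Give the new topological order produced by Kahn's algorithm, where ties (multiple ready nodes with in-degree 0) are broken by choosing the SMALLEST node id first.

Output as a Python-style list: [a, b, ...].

Old toposort: [0, 2, 7, 3, 4, 5, 6, 1]
Added edge: 0->2
Position of 0 (0) < position of 2 (1). Old order still valid.
Run Kahn's algorithm (break ties by smallest node id):
  initial in-degrees: [0, 2, 1, 3, 2, 2, 2, 1]
  ready (indeg=0): [0]
  pop 0: indeg[2]->0; indeg[3]->2; indeg[4]->1 | ready=[2] | order so far=[0]
  pop 2: indeg[3]->1; indeg[7]->0 | ready=[7] | order so far=[0, 2]
  pop 7: indeg[3]->0; indeg[5]->1 | ready=[3] | order so far=[0, 2, 7]
  pop 3: indeg[4]->0; indeg[6]->1 | ready=[4] | order so far=[0, 2, 7, 3]
  pop 4: indeg[1]->1; indeg[5]->0 | ready=[5] | order so far=[0, 2, 7, 3, 4]
  pop 5: indeg[6]->0 | ready=[6] | order so far=[0, 2, 7, 3, 4, 5]
  pop 6: indeg[1]->0 | ready=[1] | order so far=[0, 2, 7, 3, 4, 5, 6]
  pop 1: no out-edges | ready=[] | order so far=[0, 2, 7, 3, 4, 5, 6, 1]
  Result: [0, 2, 7, 3, 4, 5, 6, 1]

Answer: [0, 2, 7, 3, 4, 5, 6, 1]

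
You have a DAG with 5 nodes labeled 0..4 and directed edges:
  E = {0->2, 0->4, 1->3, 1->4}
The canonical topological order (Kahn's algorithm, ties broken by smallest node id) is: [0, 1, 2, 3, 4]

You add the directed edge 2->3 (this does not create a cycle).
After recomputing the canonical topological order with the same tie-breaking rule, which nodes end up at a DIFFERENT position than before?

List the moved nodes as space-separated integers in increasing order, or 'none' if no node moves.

Answer: none

Derivation:
Old toposort: [0, 1, 2, 3, 4]
Added edge 2->3
Recompute Kahn (smallest-id tiebreak):
  initial in-degrees: [0, 0, 1, 2, 2]
  ready (indeg=0): [0, 1]
  pop 0: indeg[2]->0; indeg[4]->1 | ready=[1, 2] | order so far=[0]
  pop 1: indeg[3]->1; indeg[4]->0 | ready=[2, 4] | order so far=[0, 1]
  pop 2: indeg[3]->0 | ready=[3, 4] | order so far=[0, 1, 2]
  pop 3: no out-edges | ready=[4] | order so far=[0, 1, 2, 3]
  pop 4: no out-edges | ready=[] | order so far=[0, 1, 2, 3, 4]
New canonical toposort: [0, 1, 2, 3, 4]
Compare positions:
  Node 0: index 0 -> 0 (same)
  Node 1: index 1 -> 1 (same)
  Node 2: index 2 -> 2 (same)
  Node 3: index 3 -> 3 (same)
  Node 4: index 4 -> 4 (same)
Nodes that changed position: none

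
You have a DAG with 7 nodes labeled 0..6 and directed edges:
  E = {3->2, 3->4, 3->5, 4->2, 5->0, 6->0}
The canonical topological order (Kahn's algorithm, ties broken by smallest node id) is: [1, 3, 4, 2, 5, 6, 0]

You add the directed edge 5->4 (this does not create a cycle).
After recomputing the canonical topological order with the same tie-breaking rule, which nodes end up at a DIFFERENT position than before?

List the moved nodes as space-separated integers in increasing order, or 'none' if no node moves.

Answer: 2 4 5

Derivation:
Old toposort: [1, 3, 4, 2, 5, 6, 0]
Added edge 5->4
Recompute Kahn (smallest-id tiebreak):
  initial in-degrees: [2, 0, 2, 0, 2, 1, 0]
  ready (indeg=0): [1, 3, 6]
  pop 1: no out-edges | ready=[3, 6] | order so far=[1]
  pop 3: indeg[2]->1; indeg[4]->1; indeg[5]->0 | ready=[5, 6] | order so far=[1, 3]
  pop 5: indeg[0]->1; indeg[4]->0 | ready=[4, 6] | order so far=[1, 3, 5]
  pop 4: indeg[2]->0 | ready=[2, 6] | order so far=[1, 3, 5, 4]
  pop 2: no out-edges | ready=[6] | order so far=[1, 3, 5, 4, 2]
  pop 6: indeg[0]->0 | ready=[0] | order so far=[1, 3, 5, 4, 2, 6]
  pop 0: no out-edges | ready=[] | order so far=[1, 3, 5, 4, 2, 6, 0]
New canonical toposort: [1, 3, 5, 4, 2, 6, 0]
Compare positions:
  Node 0: index 6 -> 6 (same)
  Node 1: index 0 -> 0 (same)
  Node 2: index 3 -> 4 (moved)
  Node 3: index 1 -> 1 (same)
  Node 4: index 2 -> 3 (moved)
  Node 5: index 4 -> 2 (moved)
  Node 6: index 5 -> 5 (same)
Nodes that changed position: 2 4 5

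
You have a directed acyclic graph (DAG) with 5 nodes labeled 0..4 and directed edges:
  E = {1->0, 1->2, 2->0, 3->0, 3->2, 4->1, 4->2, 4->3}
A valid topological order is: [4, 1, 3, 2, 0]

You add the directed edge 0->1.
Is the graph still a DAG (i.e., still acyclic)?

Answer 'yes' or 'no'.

Given toposort: [4, 1, 3, 2, 0]
Position of 0: index 4; position of 1: index 1
New edge 0->1: backward (u after v in old order)
Backward edge: old toposort is now invalid. Check if this creates a cycle.
Does 1 already reach 0? Reachable from 1: [0, 1, 2]. YES -> cycle!
Still a DAG? no

Answer: no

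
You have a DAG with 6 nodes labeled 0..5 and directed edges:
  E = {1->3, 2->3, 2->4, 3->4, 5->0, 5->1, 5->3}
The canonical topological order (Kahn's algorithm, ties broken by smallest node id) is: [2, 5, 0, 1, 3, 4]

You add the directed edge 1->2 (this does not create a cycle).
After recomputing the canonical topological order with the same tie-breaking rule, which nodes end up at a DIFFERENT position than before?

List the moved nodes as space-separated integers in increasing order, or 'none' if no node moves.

Answer: 0 1 2 5

Derivation:
Old toposort: [2, 5, 0, 1, 3, 4]
Added edge 1->2
Recompute Kahn (smallest-id tiebreak):
  initial in-degrees: [1, 1, 1, 3, 2, 0]
  ready (indeg=0): [5]
  pop 5: indeg[0]->0; indeg[1]->0; indeg[3]->2 | ready=[0, 1] | order so far=[5]
  pop 0: no out-edges | ready=[1] | order so far=[5, 0]
  pop 1: indeg[2]->0; indeg[3]->1 | ready=[2] | order so far=[5, 0, 1]
  pop 2: indeg[3]->0; indeg[4]->1 | ready=[3] | order so far=[5, 0, 1, 2]
  pop 3: indeg[4]->0 | ready=[4] | order so far=[5, 0, 1, 2, 3]
  pop 4: no out-edges | ready=[] | order so far=[5, 0, 1, 2, 3, 4]
New canonical toposort: [5, 0, 1, 2, 3, 4]
Compare positions:
  Node 0: index 2 -> 1 (moved)
  Node 1: index 3 -> 2 (moved)
  Node 2: index 0 -> 3 (moved)
  Node 3: index 4 -> 4 (same)
  Node 4: index 5 -> 5 (same)
  Node 5: index 1 -> 0 (moved)
Nodes that changed position: 0 1 2 5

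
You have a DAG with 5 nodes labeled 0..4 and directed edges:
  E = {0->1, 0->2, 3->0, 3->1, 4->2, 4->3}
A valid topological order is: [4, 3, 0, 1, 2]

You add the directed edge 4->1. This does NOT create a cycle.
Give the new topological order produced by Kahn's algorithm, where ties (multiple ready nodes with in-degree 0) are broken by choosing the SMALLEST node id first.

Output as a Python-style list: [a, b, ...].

Answer: [4, 3, 0, 1, 2]

Derivation:
Old toposort: [4, 3, 0, 1, 2]
Added edge: 4->1
Position of 4 (0) < position of 1 (3). Old order still valid.
Run Kahn's algorithm (break ties by smallest node id):
  initial in-degrees: [1, 3, 2, 1, 0]
  ready (indeg=0): [4]
  pop 4: indeg[1]->2; indeg[2]->1; indeg[3]->0 | ready=[3] | order so far=[4]
  pop 3: indeg[0]->0; indeg[1]->1 | ready=[0] | order so far=[4, 3]
  pop 0: indeg[1]->0; indeg[2]->0 | ready=[1, 2] | order so far=[4, 3, 0]
  pop 1: no out-edges | ready=[2] | order so far=[4, 3, 0, 1]
  pop 2: no out-edges | ready=[] | order so far=[4, 3, 0, 1, 2]
  Result: [4, 3, 0, 1, 2]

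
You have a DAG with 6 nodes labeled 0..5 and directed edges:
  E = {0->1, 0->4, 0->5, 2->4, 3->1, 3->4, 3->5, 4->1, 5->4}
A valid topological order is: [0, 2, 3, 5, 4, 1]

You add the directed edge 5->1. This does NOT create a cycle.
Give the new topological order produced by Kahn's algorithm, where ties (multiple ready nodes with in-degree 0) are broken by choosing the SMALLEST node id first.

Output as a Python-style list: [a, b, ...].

Answer: [0, 2, 3, 5, 4, 1]

Derivation:
Old toposort: [0, 2, 3, 5, 4, 1]
Added edge: 5->1
Position of 5 (3) < position of 1 (5). Old order still valid.
Run Kahn's algorithm (break ties by smallest node id):
  initial in-degrees: [0, 4, 0, 0, 4, 2]
  ready (indeg=0): [0, 2, 3]
  pop 0: indeg[1]->3; indeg[4]->3; indeg[5]->1 | ready=[2, 3] | order so far=[0]
  pop 2: indeg[4]->2 | ready=[3] | order so far=[0, 2]
  pop 3: indeg[1]->2; indeg[4]->1; indeg[5]->0 | ready=[5] | order so far=[0, 2, 3]
  pop 5: indeg[1]->1; indeg[4]->0 | ready=[4] | order so far=[0, 2, 3, 5]
  pop 4: indeg[1]->0 | ready=[1] | order so far=[0, 2, 3, 5, 4]
  pop 1: no out-edges | ready=[] | order so far=[0, 2, 3, 5, 4, 1]
  Result: [0, 2, 3, 5, 4, 1]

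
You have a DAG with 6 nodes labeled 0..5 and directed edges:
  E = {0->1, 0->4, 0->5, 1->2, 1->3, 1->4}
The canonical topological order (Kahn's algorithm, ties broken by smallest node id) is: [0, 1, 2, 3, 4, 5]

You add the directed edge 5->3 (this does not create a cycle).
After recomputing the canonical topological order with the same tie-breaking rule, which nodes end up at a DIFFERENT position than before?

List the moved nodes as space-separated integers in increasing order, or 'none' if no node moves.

Answer: 3 4 5

Derivation:
Old toposort: [0, 1, 2, 3, 4, 5]
Added edge 5->3
Recompute Kahn (smallest-id tiebreak):
  initial in-degrees: [0, 1, 1, 2, 2, 1]
  ready (indeg=0): [0]
  pop 0: indeg[1]->0; indeg[4]->1; indeg[5]->0 | ready=[1, 5] | order so far=[0]
  pop 1: indeg[2]->0; indeg[3]->1; indeg[4]->0 | ready=[2, 4, 5] | order so far=[0, 1]
  pop 2: no out-edges | ready=[4, 5] | order so far=[0, 1, 2]
  pop 4: no out-edges | ready=[5] | order so far=[0, 1, 2, 4]
  pop 5: indeg[3]->0 | ready=[3] | order so far=[0, 1, 2, 4, 5]
  pop 3: no out-edges | ready=[] | order so far=[0, 1, 2, 4, 5, 3]
New canonical toposort: [0, 1, 2, 4, 5, 3]
Compare positions:
  Node 0: index 0 -> 0 (same)
  Node 1: index 1 -> 1 (same)
  Node 2: index 2 -> 2 (same)
  Node 3: index 3 -> 5 (moved)
  Node 4: index 4 -> 3 (moved)
  Node 5: index 5 -> 4 (moved)
Nodes that changed position: 3 4 5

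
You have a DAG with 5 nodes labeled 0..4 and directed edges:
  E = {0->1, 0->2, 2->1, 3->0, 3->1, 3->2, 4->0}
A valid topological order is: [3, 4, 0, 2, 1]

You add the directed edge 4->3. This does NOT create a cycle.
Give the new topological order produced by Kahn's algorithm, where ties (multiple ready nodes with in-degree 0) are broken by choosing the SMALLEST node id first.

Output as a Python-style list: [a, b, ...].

Answer: [4, 3, 0, 2, 1]

Derivation:
Old toposort: [3, 4, 0, 2, 1]
Added edge: 4->3
Position of 4 (1) > position of 3 (0). Must reorder: 4 must now come before 3.
Run Kahn's algorithm (break ties by smallest node id):
  initial in-degrees: [2, 3, 2, 1, 0]
  ready (indeg=0): [4]
  pop 4: indeg[0]->1; indeg[3]->0 | ready=[3] | order so far=[4]
  pop 3: indeg[0]->0; indeg[1]->2; indeg[2]->1 | ready=[0] | order so far=[4, 3]
  pop 0: indeg[1]->1; indeg[2]->0 | ready=[2] | order so far=[4, 3, 0]
  pop 2: indeg[1]->0 | ready=[1] | order so far=[4, 3, 0, 2]
  pop 1: no out-edges | ready=[] | order so far=[4, 3, 0, 2, 1]
  Result: [4, 3, 0, 2, 1]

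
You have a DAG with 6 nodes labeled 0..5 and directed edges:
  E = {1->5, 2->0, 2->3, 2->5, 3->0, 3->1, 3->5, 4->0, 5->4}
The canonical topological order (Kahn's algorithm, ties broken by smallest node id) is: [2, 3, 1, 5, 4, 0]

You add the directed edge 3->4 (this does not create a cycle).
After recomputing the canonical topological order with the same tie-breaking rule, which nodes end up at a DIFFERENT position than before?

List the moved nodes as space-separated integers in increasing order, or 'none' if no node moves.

Old toposort: [2, 3, 1, 5, 4, 0]
Added edge 3->4
Recompute Kahn (smallest-id tiebreak):
  initial in-degrees: [3, 1, 0, 1, 2, 3]
  ready (indeg=0): [2]
  pop 2: indeg[0]->2; indeg[3]->0; indeg[5]->2 | ready=[3] | order so far=[2]
  pop 3: indeg[0]->1; indeg[1]->0; indeg[4]->1; indeg[5]->1 | ready=[1] | order so far=[2, 3]
  pop 1: indeg[5]->0 | ready=[5] | order so far=[2, 3, 1]
  pop 5: indeg[4]->0 | ready=[4] | order so far=[2, 3, 1, 5]
  pop 4: indeg[0]->0 | ready=[0] | order so far=[2, 3, 1, 5, 4]
  pop 0: no out-edges | ready=[] | order so far=[2, 3, 1, 5, 4, 0]
New canonical toposort: [2, 3, 1, 5, 4, 0]
Compare positions:
  Node 0: index 5 -> 5 (same)
  Node 1: index 2 -> 2 (same)
  Node 2: index 0 -> 0 (same)
  Node 3: index 1 -> 1 (same)
  Node 4: index 4 -> 4 (same)
  Node 5: index 3 -> 3 (same)
Nodes that changed position: none

Answer: none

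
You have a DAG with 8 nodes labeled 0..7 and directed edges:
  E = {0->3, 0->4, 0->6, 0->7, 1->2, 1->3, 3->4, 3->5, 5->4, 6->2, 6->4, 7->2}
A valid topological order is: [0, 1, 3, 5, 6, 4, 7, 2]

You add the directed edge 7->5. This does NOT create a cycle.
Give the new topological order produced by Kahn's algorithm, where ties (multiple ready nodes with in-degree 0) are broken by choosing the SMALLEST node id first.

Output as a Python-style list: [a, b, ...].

Answer: [0, 1, 3, 6, 7, 2, 5, 4]

Derivation:
Old toposort: [0, 1, 3, 5, 6, 4, 7, 2]
Added edge: 7->5
Position of 7 (6) > position of 5 (3). Must reorder: 7 must now come before 5.
Run Kahn's algorithm (break ties by smallest node id):
  initial in-degrees: [0, 0, 3, 2, 4, 2, 1, 1]
  ready (indeg=0): [0, 1]
  pop 0: indeg[3]->1; indeg[4]->3; indeg[6]->0; indeg[7]->0 | ready=[1, 6, 7] | order so far=[0]
  pop 1: indeg[2]->2; indeg[3]->0 | ready=[3, 6, 7] | order so far=[0, 1]
  pop 3: indeg[4]->2; indeg[5]->1 | ready=[6, 7] | order so far=[0, 1, 3]
  pop 6: indeg[2]->1; indeg[4]->1 | ready=[7] | order so far=[0, 1, 3, 6]
  pop 7: indeg[2]->0; indeg[5]->0 | ready=[2, 5] | order so far=[0, 1, 3, 6, 7]
  pop 2: no out-edges | ready=[5] | order so far=[0, 1, 3, 6, 7, 2]
  pop 5: indeg[4]->0 | ready=[4] | order so far=[0, 1, 3, 6, 7, 2, 5]
  pop 4: no out-edges | ready=[] | order so far=[0, 1, 3, 6, 7, 2, 5, 4]
  Result: [0, 1, 3, 6, 7, 2, 5, 4]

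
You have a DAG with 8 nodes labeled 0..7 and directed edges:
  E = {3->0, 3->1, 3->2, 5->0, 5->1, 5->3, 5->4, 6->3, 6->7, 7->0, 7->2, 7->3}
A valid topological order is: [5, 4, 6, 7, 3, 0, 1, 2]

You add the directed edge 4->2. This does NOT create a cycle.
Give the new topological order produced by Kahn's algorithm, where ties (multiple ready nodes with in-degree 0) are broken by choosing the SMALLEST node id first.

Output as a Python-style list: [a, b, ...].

Old toposort: [5, 4, 6, 7, 3, 0, 1, 2]
Added edge: 4->2
Position of 4 (1) < position of 2 (7). Old order still valid.
Run Kahn's algorithm (break ties by smallest node id):
  initial in-degrees: [3, 2, 3, 3, 1, 0, 0, 1]
  ready (indeg=0): [5, 6]
  pop 5: indeg[0]->2; indeg[1]->1; indeg[3]->2; indeg[4]->0 | ready=[4, 6] | order so far=[5]
  pop 4: indeg[2]->2 | ready=[6] | order so far=[5, 4]
  pop 6: indeg[3]->1; indeg[7]->0 | ready=[7] | order so far=[5, 4, 6]
  pop 7: indeg[0]->1; indeg[2]->1; indeg[3]->0 | ready=[3] | order so far=[5, 4, 6, 7]
  pop 3: indeg[0]->0; indeg[1]->0; indeg[2]->0 | ready=[0, 1, 2] | order so far=[5, 4, 6, 7, 3]
  pop 0: no out-edges | ready=[1, 2] | order so far=[5, 4, 6, 7, 3, 0]
  pop 1: no out-edges | ready=[2] | order so far=[5, 4, 6, 7, 3, 0, 1]
  pop 2: no out-edges | ready=[] | order so far=[5, 4, 6, 7, 3, 0, 1, 2]
  Result: [5, 4, 6, 7, 3, 0, 1, 2]

Answer: [5, 4, 6, 7, 3, 0, 1, 2]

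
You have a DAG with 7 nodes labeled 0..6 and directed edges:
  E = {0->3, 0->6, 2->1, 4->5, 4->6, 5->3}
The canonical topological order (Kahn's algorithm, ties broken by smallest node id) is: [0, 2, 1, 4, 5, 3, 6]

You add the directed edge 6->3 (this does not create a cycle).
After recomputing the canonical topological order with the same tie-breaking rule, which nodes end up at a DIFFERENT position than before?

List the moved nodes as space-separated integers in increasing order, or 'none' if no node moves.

Old toposort: [0, 2, 1, 4, 5, 3, 6]
Added edge 6->3
Recompute Kahn (smallest-id tiebreak):
  initial in-degrees: [0, 1, 0, 3, 0, 1, 2]
  ready (indeg=0): [0, 2, 4]
  pop 0: indeg[3]->2; indeg[6]->1 | ready=[2, 4] | order so far=[0]
  pop 2: indeg[1]->0 | ready=[1, 4] | order so far=[0, 2]
  pop 1: no out-edges | ready=[4] | order so far=[0, 2, 1]
  pop 4: indeg[5]->0; indeg[6]->0 | ready=[5, 6] | order so far=[0, 2, 1, 4]
  pop 5: indeg[3]->1 | ready=[6] | order so far=[0, 2, 1, 4, 5]
  pop 6: indeg[3]->0 | ready=[3] | order so far=[0, 2, 1, 4, 5, 6]
  pop 3: no out-edges | ready=[] | order so far=[0, 2, 1, 4, 5, 6, 3]
New canonical toposort: [0, 2, 1, 4, 5, 6, 3]
Compare positions:
  Node 0: index 0 -> 0 (same)
  Node 1: index 2 -> 2 (same)
  Node 2: index 1 -> 1 (same)
  Node 3: index 5 -> 6 (moved)
  Node 4: index 3 -> 3 (same)
  Node 5: index 4 -> 4 (same)
  Node 6: index 6 -> 5 (moved)
Nodes that changed position: 3 6

Answer: 3 6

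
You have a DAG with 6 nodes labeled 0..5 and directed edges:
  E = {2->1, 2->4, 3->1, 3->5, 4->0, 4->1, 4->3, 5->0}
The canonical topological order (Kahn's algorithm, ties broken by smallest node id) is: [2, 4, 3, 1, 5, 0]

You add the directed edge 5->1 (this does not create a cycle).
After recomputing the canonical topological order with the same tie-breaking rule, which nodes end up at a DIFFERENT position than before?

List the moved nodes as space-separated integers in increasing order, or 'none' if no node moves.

Answer: 0 1 5

Derivation:
Old toposort: [2, 4, 3, 1, 5, 0]
Added edge 5->1
Recompute Kahn (smallest-id tiebreak):
  initial in-degrees: [2, 4, 0, 1, 1, 1]
  ready (indeg=0): [2]
  pop 2: indeg[1]->3; indeg[4]->0 | ready=[4] | order so far=[2]
  pop 4: indeg[0]->1; indeg[1]->2; indeg[3]->0 | ready=[3] | order so far=[2, 4]
  pop 3: indeg[1]->1; indeg[5]->0 | ready=[5] | order so far=[2, 4, 3]
  pop 5: indeg[0]->0; indeg[1]->0 | ready=[0, 1] | order so far=[2, 4, 3, 5]
  pop 0: no out-edges | ready=[1] | order so far=[2, 4, 3, 5, 0]
  pop 1: no out-edges | ready=[] | order so far=[2, 4, 3, 5, 0, 1]
New canonical toposort: [2, 4, 3, 5, 0, 1]
Compare positions:
  Node 0: index 5 -> 4 (moved)
  Node 1: index 3 -> 5 (moved)
  Node 2: index 0 -> 0 (same)
  Node 3: index 2 -> 2 (same)
  Node 4: index 1 -> 1 (same)
  Node 5: index 4 -> 3 (moved)
Nodes that changed position: 0 1 5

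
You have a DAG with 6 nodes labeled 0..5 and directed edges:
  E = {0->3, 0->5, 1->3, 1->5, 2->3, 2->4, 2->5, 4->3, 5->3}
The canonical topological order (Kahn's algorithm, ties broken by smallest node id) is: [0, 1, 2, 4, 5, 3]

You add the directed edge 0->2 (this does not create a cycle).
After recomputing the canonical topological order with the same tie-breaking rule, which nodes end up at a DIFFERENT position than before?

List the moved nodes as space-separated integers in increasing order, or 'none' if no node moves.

Old toposort: [0, 1, 2, 4, 5, 3]
Added edge 0->2
Recompute Kahn (smallest-id tiebreak):
  initial in-degrees: [0, 0, 1, 5, 1, 3]
  ready (indeg=0): [0, 1]
  pop 0: indeg[2]->0; indeg[3]->4; indeg[5]->2 | ready=[1, 2] | order so far=[0]
  pop 1: indeg[3]->3; indeg[5]->1 | ready=[2] | order so far=[0, 1]
  pop 2: indeg[3]->2; indeg[4]->0; indeg[5]->0 | ready=[4, 5] | order so far=[0, 1, 2]
  pop 4: indeg[3]->1 | ready=[5] | order so far=[0, 1, 2, 4]
  pop 5: indeg[3]->0 | ready=[3] | order so far=[0, 1, 2, 4, 5]
  pop 3: no out-edges | ready=[] | order so far=[0, 1, 2, 4, 5, 3]
New canonical toposort: [0, 1, 2, 4, 5, 3]
Compare positions:
  Node 0: index 0 -> 0 (same)
  Node 1: index 1 -> 1 (same)
  Node 2: index 2 -> 2 (same)
  Node 3: index 5 -> 5 (same)
  Node 4: index 3 -> 3 (same)
  Node 5: index 4 -> 4 (same)
Nodes that changed position: none

Answer: none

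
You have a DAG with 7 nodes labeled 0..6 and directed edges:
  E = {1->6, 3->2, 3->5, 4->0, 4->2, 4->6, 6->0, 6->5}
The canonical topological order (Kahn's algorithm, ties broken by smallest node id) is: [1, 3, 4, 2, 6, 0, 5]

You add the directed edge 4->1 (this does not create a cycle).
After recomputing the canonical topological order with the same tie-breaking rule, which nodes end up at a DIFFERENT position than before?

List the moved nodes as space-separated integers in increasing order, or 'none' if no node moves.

Answer: 1 3 4

Derivation:
Old toposort: [1, 3, 4, 2, 6, 0, 5]
Added edge 4->1
Recompute Kahn (smallest-id tiebreak):
  initial in-degrees: [2, 1, 2, 0, 0, 2, 2]
  ready (indeg=0): [3, 4]
  pop 3: indeg[2]->1; indeg[5]->1 | ready=[4] | order so far=[3]
  pop 4: indeg[0]->1; indeg[1]->0; indeg[2]->0; indeg[6]->1 | ready=[1, 2] | order so far=[3, 4]
  pop 1: indeg[6]->0 | ready=[2, 6] | order so far=[3, 4, 1]
  pop 2: no out-edges | ready=[6] | order so far=[3, 4, 1, 2]
  pop 6: indeg[0]->0; indeg[5]->0 | ready=[0, 5] | order so far=[3, 4, 1, 2, 6]
  pop 0: no out-edges | ready=[5] | order so far=[3, 4, 1, 2, 6, 0]
  pop 5: no out-edges | ready=[] | order so far=[3, 4, 1, 2, 6, 0, 5]
New canonical toposort: [3, 4, 1, 2, 6, 0, 5]
Compare positions:
  Node 0: index 5 -> 5 (same)
  Node 1: index 0 -> 2 (moved)
  Node 2: index 3 -> 3 (same)
  Node 3: index 1 -> 0 (moved)
  Node 4: index 2 -> 1 (moved)
  Node 5: index 6 -> 6 (same)
  Node 6: index 4 -> 4 (same)
Nodes that changed position: 1 3 4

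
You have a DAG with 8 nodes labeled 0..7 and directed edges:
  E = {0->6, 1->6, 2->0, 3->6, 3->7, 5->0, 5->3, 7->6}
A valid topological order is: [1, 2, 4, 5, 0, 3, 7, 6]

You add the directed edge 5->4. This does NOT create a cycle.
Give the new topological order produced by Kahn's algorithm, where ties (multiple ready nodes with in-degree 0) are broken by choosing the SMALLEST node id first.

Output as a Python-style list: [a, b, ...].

Old toposort: [1, 2, 4, 5, 0, 3, 7, 6]
Added edge: 5->4
Position of 5 (3) > position of 4 (2). Must reorder: 5 must now come before 4.
Run Kahn's algorithm (break ties by smallest node id):
  initial in-degrees: [2, 0, 0, 1, 1, 0, 4, 1]
  ready (indeg=0): [1, 2, 5]
  pop 1: indeg[6]->3 | ready=[2, 5] | order so far=[1]
  pop 2: indeg[0]->1 | ready=[5] | order so far=[1, 2]
  pop 5: indeg[0]->0; indeg[3]->0; indeg[4]->0 | ready=[0, 3, 4] | order so far=[1, 2, 5]
  pop 0: indeg[6]->2 | ready=[3, 4] | order so far=[1, 2, 5, 0]
  pop 3: indeg[6]->1; indeg[7]->0 | ready=[4, 7] | order so far=[1, 2, 5, 0, 3]
  pop 4: no out-edges | ready=[7] | order so far=[1, 2, 5, 0, 3, 4]
  pop 7: indeg[6]->0 | ready=[6] | order so far=[1, 2, 5, 0, 3, 4, 7]
  pop 6: no out-edges | ready=[] | order so far=[1, 2, 5, 0, 3, 4, 7, 6]
  Result: [1, 2, 5, 0, 3, 4, 7, 6]

Answer: [1, 2, 5, 0, 3, 4, 7, 6]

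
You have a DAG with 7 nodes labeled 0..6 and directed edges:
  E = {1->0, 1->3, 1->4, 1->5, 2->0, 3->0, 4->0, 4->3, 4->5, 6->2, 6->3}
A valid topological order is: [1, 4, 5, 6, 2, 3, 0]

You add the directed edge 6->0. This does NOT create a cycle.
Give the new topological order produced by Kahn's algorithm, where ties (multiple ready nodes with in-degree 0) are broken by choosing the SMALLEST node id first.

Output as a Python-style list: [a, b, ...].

Answer: [1, 4, 5, 6, 2, 3, 0]

Derivation:
Old toposort: [1, 4, 5, 6, 2, 3, 0]
Added edge: 6->0
Position of 6 (3) < position of 0 (6). Old order still valid.
Run Kahn's algorithm (break ties by smallest node id):
  initial in-degrees: [5, 0, 1, 3, 1, 2, 0]
  ready (indeg=0): [1, 6]
  pop 1: indeg[0]->4; indeg[3]->2; indeg[4]->0; indeg[5]->1 | ready=[4, 6] | order so far=[1]
  pop 4: indeg[0]->3; indeg[3]->1; indeg[5]->0 | ready=[5, 6] | order so far=[1, 4]
  pop 5: no out-edges | ready=[6] | order so far=[1, 4, 5]
  pop 6: indeg[0]->2; indeg[2]->0; indeg[3]->0 | ready=[2, 3] | order so far=[1, 4, 5, 6]
  pop 2: indeg[0]->1 | ready=[3] | order so far=[1, 4, 5, 6, 2]
  pop 3: indeg[0]->0 | ready=[0] | order so far=[1, 4, 5, 6, 2, 3]
  pop 0: no out-edges | ready=[] | order so far=[1, 4, 5, 6, 2, 3, 0]
  Result: [1, 4, 5, 6, 2, 3, 0]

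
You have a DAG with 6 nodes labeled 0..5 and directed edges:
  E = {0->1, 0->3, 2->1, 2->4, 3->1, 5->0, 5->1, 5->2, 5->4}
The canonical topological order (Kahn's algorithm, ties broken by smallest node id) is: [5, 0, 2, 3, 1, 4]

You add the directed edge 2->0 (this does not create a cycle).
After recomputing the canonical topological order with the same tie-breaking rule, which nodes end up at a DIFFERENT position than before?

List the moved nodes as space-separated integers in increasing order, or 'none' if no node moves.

Answer: 0 2

Derivation:
Old toposort: [5, 0, 2, 3, 1, 4]
Added edge 2->0
Recompute Kahn (smallest-id tiebreak):
  initial in-degrees: [2, 4, 1, 1, 2, 0]
  ready (indeg=0): [5]
  pop 5: indeg[0]->1; indeg[1]->3; indeg[2]->0; indeg[4]->1 | ready=[2] | order so far=[5]
  pop 2: indeg[0]->0; indeg[1]->2; indeg[4]->0 | ready=[0, 4] | order so far=[5, 2]
  pop 0: indeg[1]->1; indeg[3]->0 | ready=[3, 4] | order so far=[5, 2, 0]
  pop 3: indeg[1]->0 | ready=[1, 4] | order so far=[5, 2, 0, 3]
  pop 1: no out-edges | ready=[4] | order so far=[5, 2, 0, 3, 1]
  pop 4: no out-edges | ready=[] | order so far=[5, 2, 0, 3, 1, 4]
New canonical toposort: [5, 2, 0, 3, 1, 4]
Compare positions:
  Node 0: index 1 -> 2 (moved)
  Node 1: index 4 -> 4 (same)
  Node 2: index 2 -> 1 (moved)
  Node 3: index 3 -> 3 (same)
  Node 4: index 5 -> 5 (same)
  Node 5: index 0 -> 0 (same)
Nodes that changed position: 0 2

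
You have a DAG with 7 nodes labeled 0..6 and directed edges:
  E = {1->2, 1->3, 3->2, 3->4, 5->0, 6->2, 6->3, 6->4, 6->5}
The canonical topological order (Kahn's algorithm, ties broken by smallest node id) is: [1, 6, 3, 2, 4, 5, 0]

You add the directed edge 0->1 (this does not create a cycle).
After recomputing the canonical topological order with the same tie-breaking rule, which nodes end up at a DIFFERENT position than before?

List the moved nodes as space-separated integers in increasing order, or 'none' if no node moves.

Answer: 0 1 2 3 4 5 6

Derivation:
Old toposort: [1, 6, 3, 2, 4, 5, 0]
Added edge 0->1
Recompute Kahn (smallest-id tiebreak):
  initial in-degrees: [1, 1, 3, 2, 2, 1, 0]
  ready (indeg=0): [6]
  pop 6: indeg[2]->2; indeg[3]->1; indeg[4]->1; indeg[5]->0 | ready=[5] | order so far=[6]
  pop 5: indeg[0]->0 | ready=[0] | order so far=[6, 5]
  pop 0: indeg[1]->0 | ready=[1] | order so far=[6, 5, 0]
  pop 1: indeg[2]->1; indeg[3]->0 | ready=[3] | order so far=[6, 5, 0, 1]
  pop 3: indeg[2]->0; indeg[4]->0 | ready=[2, 4] | order so far=[6, 5, 0, 1, 3]
  pop 2: no out-edges | ready=[4] | order so far=[6, 5, 0, 1, 3, 2]
  pop 4: no out-edges | ready=[] | order so far=[6, 5, 0, 1, 3, 2, 4]
New canonical toposort: [6, 5, 0, 1, 3, 2, 4]
Compare positions:
  Node 0: index 6 -> 2 (moved)
  Node 1: index 0 -> 3 (moved)
  Node 2: index 3 -> 5 (moved)
  Node 3: index 2 -> 4 (moved)
  Node 4: index 4 -> 6 (moved)
  Node 5: index 5 -> 1 (moved)
  Node 6: index 1 -> 0 (moved)
Nodes that changed position: 0 1 2 3 4 5 6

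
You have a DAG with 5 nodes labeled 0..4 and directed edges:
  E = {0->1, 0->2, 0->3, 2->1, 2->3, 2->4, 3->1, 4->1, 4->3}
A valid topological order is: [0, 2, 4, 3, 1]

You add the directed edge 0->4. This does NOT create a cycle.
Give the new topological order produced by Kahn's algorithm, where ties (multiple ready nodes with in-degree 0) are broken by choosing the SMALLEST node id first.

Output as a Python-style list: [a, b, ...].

Answer: [0, 2, 4, 3, 1]

Derivation:
Old toposort: [0, 2, 4, 3, 1]
Added edge: 0->4
Position of 0 (0) < position of 4 (2). Old order still valid.
Run Kahn's algorithm (break ties by smallest node id):
  initial in-degrees: [0, 4, 1, 3, 2]
  ready (indeg=0): [0]
  pop 0: indeg[1]->3; indeg[2]->0; indeg[3]->2; indeg[4]->1 | ready=[2] | order so far=[0]
  pop 2: indeg[1]->2; indeg[3]->1; indeg[4]->0 | ready=[4] | order so far=[0, 2]
  pop 4: indeg[1]->1; indeg[3]->0 | ready=[3] | order so far=[0, 2, 4]
  pop 3: indeg[1]->0 | ready=[1] | order so far=[0, 2, 4, 3]
  pop 1: no out-edges | ready=[] | order so far=[0, 2, 4, 3, 1]
  Result: [0, 2, 4, 3, 1]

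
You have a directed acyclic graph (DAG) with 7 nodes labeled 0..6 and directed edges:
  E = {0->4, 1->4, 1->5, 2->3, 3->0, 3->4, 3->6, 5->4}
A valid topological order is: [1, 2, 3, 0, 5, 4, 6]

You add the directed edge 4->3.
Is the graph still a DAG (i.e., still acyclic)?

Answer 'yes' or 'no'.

Given toposort: [1, 2, 3, 0, 5, 4, 6]
Position of 4: index 5; position of 3: index 2
New edge 4->3: backward (u after v in old order)
Backward edge: old toposort is now invalid. Check if this creates a cycle.
Does 3 already reach 4? Reachable from 3: [0, 3, 4, 6]. YES -> cycle!
Still a DAG? no

Answer: no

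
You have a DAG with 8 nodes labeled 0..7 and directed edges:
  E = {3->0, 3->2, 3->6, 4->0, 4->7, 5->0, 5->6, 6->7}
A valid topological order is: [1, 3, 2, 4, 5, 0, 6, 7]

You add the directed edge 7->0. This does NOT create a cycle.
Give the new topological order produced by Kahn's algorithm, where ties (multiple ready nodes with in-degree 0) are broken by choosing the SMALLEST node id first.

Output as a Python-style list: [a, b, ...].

Old toposort: [1, 3, 2, 4, 5, 0, 6, 7]
Added edge: 7->0
Position of 7 (7) > position of 0 (5). Must reorder: 7 must now come before 0.
Run Kahn's algorithm (break ties by smallest node id):
  initial in-degrees: [4, 0, 1, 0, 0, 0, 2, 2]
  ready (indeg=0): [1, 3, 4, 5]
  pop 1: no out-edges | ready=[3, 4, 5] | order so far=[1]
  pop 3: indeg[0]->3; indeg[2]->0; indeg[6]->1 | ready=[2, 4, 5] | order so far=[1, 3]
  pop 2: no out-edges | ready=[4, 5] | order so far=[1, 3, 2]
  pop 4: indeg[0]->2; indeg[7]->1 | ready=[5] | order so far=[1, 3, 2, 4]
  pop 5: indeg[0]->1; indeg[6]->0 | ready=[6] | order so far=[1, 3, 2, 4, 5]
  pop 6: indeg[7]->0 | ready=[7] | order so far=[1, 3, 2, 4, 5, 6]
  pop 7: indeg[0]->0 | ready=[0] | order so far=[1, 3, 2, 4, 5, 6, 7]
  pop 0: no out-edges | ready=[] | order so far=[1, 3, 2, 4, 5, 6, 7, 0]
  Result: [1, 3, 2, 4, 5, 6, 7, 0]

Answer: [1, 3, 2, 4, 5, 6, 7, 0]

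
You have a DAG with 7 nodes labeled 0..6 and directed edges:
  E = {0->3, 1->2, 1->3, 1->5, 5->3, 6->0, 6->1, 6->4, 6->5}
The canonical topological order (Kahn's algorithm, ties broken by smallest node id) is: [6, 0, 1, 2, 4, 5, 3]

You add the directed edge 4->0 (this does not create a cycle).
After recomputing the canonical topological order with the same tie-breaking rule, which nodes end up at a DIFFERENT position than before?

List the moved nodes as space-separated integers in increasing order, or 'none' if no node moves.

Old toposort: [6, 0, 1, 2, 4, 5, 3]
Added edge 4->0
Recompute Kahn (smallest-id tiebreak):
  initial in-degrees: [2, 1, 1, 3, 1, 2, 0]
  ready (indeg=0): [6]
  pop 6: indeg[0]->1; indeg[1]->0; indeg[4]->0; indeg[5]->1 | ready=[1, 4] | order so far=[6]
  pop 1: indeg[2]->0; indeg[3]->2; indeg[5]->0 | ready=[2, 4, 5] | order so far=[6, 1]
  pop 2: no out-edges | ready=[4, 5] | order so far=[6, 1, 2]
  pop 4: indeg[0]->0 | ready=[0, 5] | order so far=[6, 1, 2, 4]
  pop 0: indeg[3]->1 | ready=[5] | order so far=[6, 1, 2, 4, 0]
  pop 5: indeg[3]->0 | ready=[3] | order so far=[6, 1, 2, 4, 0, 5]
  pop 3: no out-edges | ready=[] | order so far=[6, 1, 2, 4, 0, 5, 3]
New canonical toposort: [6, 1, 2, 4, 0, 5, 3]
Compare positions:
  Node 0: index 1 -> 4 (moved)
  Node 1: index 2 -> 1 (moved)
  Node 2: index 3 -> 2 (moved)
  Node 3: index 6 -> 6 (same)
  Node 4: index 4 -> 3 (moved)
  Node 5: index 5 -> 5 (same)
  Node 6: index 0 -> 0 (same)
Nodes that changed position: 0 1 2 4

Answer: 0 1 2 4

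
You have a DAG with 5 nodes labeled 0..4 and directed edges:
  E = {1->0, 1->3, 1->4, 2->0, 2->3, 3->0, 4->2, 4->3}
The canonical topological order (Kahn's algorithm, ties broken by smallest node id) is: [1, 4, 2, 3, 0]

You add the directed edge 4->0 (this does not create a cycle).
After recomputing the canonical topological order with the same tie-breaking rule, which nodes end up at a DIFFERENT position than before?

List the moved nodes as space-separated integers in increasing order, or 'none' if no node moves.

Answer: none

Derivation:
Old toposort: [1, 4, 2, 3, 0]
Added edge 4->0
Recompute Kahn (smallest-id tiebreak):
  initial in-degrees: [4, 0, 1, 3, 1]
  ready (indeg=0): [1]
  pop 1: indeg[0]->3; indeg[3]->2; indeg[4]->0 | ready=[4] | order so far=[1]
  pop 4: indeg[0]->2; indeg[2]->0; indeg[3]->1 | ready=[2] | order so far=[1, 4]
  pop 2: indeg[0]->1; indeg[3]->0 | ready=[3] | order so far=[1, 4, 2]
  pop 3: indeg[0]->0 | ready=[0] | order so far=[1, 4, 2, 3]
  pop 0: no out-edges | ready=[] | order so far=[1, 4, 2, 3, 0]
New canonical toposort: [1, 4, 2, 3, 0]
Compare positions:
  Node 0: index 4 -> 4 (same)
  Node 1: index 0 -> 0 (same)
  Node 2: index 2 -> 2 (same)
  Node 3: index 3 -> 3 (same)
  Node 4: index 1 -> 1 (same)
Nodes that changed position: none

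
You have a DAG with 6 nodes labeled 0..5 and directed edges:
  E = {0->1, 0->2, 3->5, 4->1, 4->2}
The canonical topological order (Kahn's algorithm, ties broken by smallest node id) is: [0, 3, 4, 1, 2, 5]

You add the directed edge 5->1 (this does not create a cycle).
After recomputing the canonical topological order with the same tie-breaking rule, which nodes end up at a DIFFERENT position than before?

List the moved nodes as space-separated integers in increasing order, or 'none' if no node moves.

Answer: 1 2 5

Derivation:
Old toposort: [0, 3, 4, 1, 2, 5]
Added edge 5->1
Recompute Kahn (smallest-id tiebreak):
  initial in-degrees: [0, 3, 2, 0, 0, 1]
  ready (indeg=0): [0, 3, 4]
  pop 0: indeg[1]->2; indeg[2]->1 | ready=[3, 4] | order so far=[0]
  pop 3: indeg[5]->0 | ready=[4, 5] | order so far=[0, 3]
  pop 4: indeg[1]->1; indeg[2]->0 | ready=[2, 5] | order so far=[0, 3, 4]
  pop 2: no out-edges | ready=[5] | order so far=[0, 3, 4, 2]
  pop 5: indeg[1]->0 | ready=[1] | order so far=[0, 3, 4, 2, 5]
  pop 1: no out-edges | ready=[] | order so far=[0, 3, 4, 2, 5, 1]
New canonical toposort: [0, 3, 4, 2, 5, 1]
Compare positions:
  Node 0: index 0 -> 0 (same)
  Node 1: index 3 -> 5 (moved)
  Node 2: index 4 -> 3 (moved)
  Node 3: index 1 -> 1 (same)
  Node 4: index 2 -> 2 (same)
  Node 5: index 5 -> 4 (moved)
Nodes that changed position: 1 2 5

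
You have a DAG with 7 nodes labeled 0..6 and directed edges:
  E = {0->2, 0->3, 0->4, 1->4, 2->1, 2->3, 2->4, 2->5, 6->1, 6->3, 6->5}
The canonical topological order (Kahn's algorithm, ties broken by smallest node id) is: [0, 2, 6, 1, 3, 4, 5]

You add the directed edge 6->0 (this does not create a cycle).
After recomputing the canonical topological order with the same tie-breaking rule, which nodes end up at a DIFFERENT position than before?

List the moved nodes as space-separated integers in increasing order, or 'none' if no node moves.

Old toposort: [0, 2, 6, 1, 3, 4, 5]
Added edge 6->0
Recompute Kahn (smallest-id tiebreak):
  initial in-degrees: [1, 2, 1, 3, 3, 2, 0]
  ready (indeg=0): [6]
  pop 6: indeg[0]->0; indeg[1]->1; indeg[3]->2; indeg[5]->1 | ready=[0] | order so far=[6]
  pop 0: indeg[2]->0; indeg[3]->1; indeg[4]->2 | ready=[2] | order so far=[6, 0]
  pop 2: indeg[1]->0; indeg[3]->0; indeg[4]->1; indeg[5]->0 | ready=[1, 3, 5] | order so far=[6, 0, 2]
  pop 1: indeg[4]->0 | ready=[3, 4, 5] | order so far=[6, 0, 2, 1]
  pop 3: no out-edges | ready=[4, 5] | order so far=[6, 0, 2, 1, 3]
  pop 4: no out-edges | ready=[5] | order so far=[6, 0, 2, 1, 3, 4]
  pop 5: no out-edges | ready=[] | order so far=[6, 0, 2, 1, 3, 4, 5]
New canonical toposort: [6, 0, 2, 1, 3, 4, 5]
Compare positions:
  Node 0: index 0 -> 1 (moved)
  Node 1: index 3 -> 3 (same)
  Node 2: index 1 -> 2 (moved)
  Node 3: index 4 -> 4 (same)
  Node 4: index 5 -> 5 (same)
  Node 5: index 6 -> 6 (same)
  Node 6: index 2 -> 0 (moved)
Nodes that changed position: 0 2 6

Answer: 0 2 6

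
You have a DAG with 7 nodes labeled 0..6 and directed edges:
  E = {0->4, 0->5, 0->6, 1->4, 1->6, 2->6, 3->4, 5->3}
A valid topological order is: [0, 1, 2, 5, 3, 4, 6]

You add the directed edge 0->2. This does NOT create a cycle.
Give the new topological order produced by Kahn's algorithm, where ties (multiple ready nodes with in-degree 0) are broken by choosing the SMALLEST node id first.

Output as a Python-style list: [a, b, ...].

Old toposort: [0, 1, 2, 5, 3, 4, 6]
Added edge: 0->2
Position of 0 (0) < position of 2 (2). Old order still valid.
Run Kahn's algorithm (break ties by smallest node id):
  initial in-degrees: [0, 0, 1, 1, 3, 1, 3]
  ready (indeg=0): [0, 1]
  pop 0: indeg[2]->0; indeg[4]->2; indeg[5]->0; indeg[6]->2 | ready=[1, 2, 5] | order so far=[0]
  pop 1: indeg[4]->1; indeg[6]->1 | ready=[2, 5] | order so far=[0, 1]
  pop 2: indeg[6]->0 | ready=[5, 6] | order so far=[0, 1, 2]
  pop 5: indeg[3]->0 | ready=[3, 6] | order so far=[0, 1, 2, 5]
  pop 3: indeg[4]->0 | ready=[4, 6] | order so far=[0, 1, 2, 5, 3]
  pop 4: no out-edges | ready=[6] | order so far=[0, 1, 2, 5, 3, 4]
  pop 6: no out-edges | ready=[] | order so far=[0, 1, 2, 5, 3, 4, 6]
  Result: [0, 1, 2, 5, 3, 4, 6]

Answer: [0, 1, 2, 5, 3, 4, 6]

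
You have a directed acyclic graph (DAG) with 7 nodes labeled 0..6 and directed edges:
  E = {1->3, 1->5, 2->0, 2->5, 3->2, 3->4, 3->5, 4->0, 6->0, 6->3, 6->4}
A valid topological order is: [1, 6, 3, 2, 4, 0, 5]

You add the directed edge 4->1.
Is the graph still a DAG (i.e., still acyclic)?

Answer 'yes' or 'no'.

Given toposort: [1, 6, 3, 2, 4, 0, 5]
Position of 4: index 4; position of 1: index 0
New edge 4->1: backward (u after v in old order)
Backward edge: old toposort is now invalid. Check if this creates a cycle.
Does 1 already reach 4? Reachable from 1: [0, 1, 2, 3, 4, 5]. YES -> cycle!
Still a DAG? no

Answer: no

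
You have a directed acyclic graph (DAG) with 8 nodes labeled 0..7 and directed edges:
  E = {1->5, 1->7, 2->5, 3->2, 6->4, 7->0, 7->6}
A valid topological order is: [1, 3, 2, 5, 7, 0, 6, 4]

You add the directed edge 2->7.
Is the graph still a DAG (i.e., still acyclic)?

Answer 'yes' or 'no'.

Given toposort: [1, 3, 2, 5, 7, 0, 6, 4]
Position of 2: index 2; position of 7: index 4
New edge 2->7: forward
Forward edge: respects the existing order. Still a DAG, same toposort still valid.
Still a DAG? yes

Answer: yes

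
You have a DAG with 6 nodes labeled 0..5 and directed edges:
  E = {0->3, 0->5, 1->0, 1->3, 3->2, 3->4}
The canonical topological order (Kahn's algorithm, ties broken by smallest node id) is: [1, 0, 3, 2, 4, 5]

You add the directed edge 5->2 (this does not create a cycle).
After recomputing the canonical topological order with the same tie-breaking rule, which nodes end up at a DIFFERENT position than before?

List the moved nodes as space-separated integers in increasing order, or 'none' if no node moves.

Old toposort: [1, 0, 3, 2, 4, 5]
Added edge 5->2
Recompute Kahn (smallest-id tiebreak):
  initial in-degrees: [1, 0, 2, 2, 1, 1]
  ready (indeg=0): [1]
  pop 1: indeg[0]->0; indeg[3]->1 | ready=[0] | order so far=[1]
  pop 0: indeg[3]->0; indeg[5]->0 | ready=[3, 5] | order so far=[1, 0]
  pop 3: indeg[2]->1; indeg[4]->0 | ready=[4, 5] | order so far=[1, 0, 3]
  pop 4: no out-edges | ready=[5] | order so far=[1, 0, 3, 4]
  pop 5: indeg[2]->0 | ready=[2] | order so far=[1, 0, 3, 4, 5]
  pop 2: no out-edges | ready=[] | order so far=[1, 0, 3, 4, 5, 2]
New canonical toposort: [1, 0, 3, 4, 5, 2]
Compare positions:
  Node 0: index 1 -> 1 (same)
  Node 1: index 0 -> 0 (same)
  Node 2: index 3 -> 5 (moved)
  Node 3: index 2 -> 2 (same)
  Node 4: index 4 -> 3 (moved)
  Node 5: index 5 -> 4 (moved)
Nodes that changed position: 2 4 5

Answer: 2 4 5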